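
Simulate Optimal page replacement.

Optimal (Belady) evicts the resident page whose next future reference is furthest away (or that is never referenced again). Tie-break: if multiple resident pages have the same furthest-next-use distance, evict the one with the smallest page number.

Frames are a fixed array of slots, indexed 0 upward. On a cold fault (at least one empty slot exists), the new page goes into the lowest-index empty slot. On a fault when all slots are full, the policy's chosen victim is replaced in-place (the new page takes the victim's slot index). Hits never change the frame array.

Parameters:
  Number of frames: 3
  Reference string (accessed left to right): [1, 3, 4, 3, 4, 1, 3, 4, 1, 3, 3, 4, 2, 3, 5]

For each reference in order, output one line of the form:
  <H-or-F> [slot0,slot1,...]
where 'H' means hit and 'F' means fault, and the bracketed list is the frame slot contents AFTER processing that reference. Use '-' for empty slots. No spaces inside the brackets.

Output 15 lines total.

F [1,-,-]
F [1,3,-]
F [1,3,4]
H [1,3,4]
H [1,3,4]
H [1,3,4]
H [1,3,4]
H [1,3,4]
H [1,3,4]
H [1,3,4]
H [1,3,4]
H [1,3,4]
F [2,3,4]
H [2,3,4]
F [5,3,4]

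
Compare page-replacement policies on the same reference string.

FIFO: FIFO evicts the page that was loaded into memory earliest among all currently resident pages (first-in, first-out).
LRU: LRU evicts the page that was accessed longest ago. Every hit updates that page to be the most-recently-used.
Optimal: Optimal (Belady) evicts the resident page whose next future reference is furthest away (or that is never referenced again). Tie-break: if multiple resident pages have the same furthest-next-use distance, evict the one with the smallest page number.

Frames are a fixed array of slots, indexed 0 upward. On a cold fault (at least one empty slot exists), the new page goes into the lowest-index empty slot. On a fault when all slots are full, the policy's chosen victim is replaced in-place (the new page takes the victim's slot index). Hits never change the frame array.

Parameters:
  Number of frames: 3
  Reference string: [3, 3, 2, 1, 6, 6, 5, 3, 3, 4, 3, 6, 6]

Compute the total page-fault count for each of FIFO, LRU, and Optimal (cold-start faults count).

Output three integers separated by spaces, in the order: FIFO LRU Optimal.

Answer: 8 8 6

Derivation:
--- FIFO ---
  step 0: ref 3 -> FAULT, frames=[3,-,-] (faults so far: 1)
  step 1: ref 3 -> HIT, frames=[3,-,-] (faults so far: 1)
  step 2: ref 2 -> FAULT, frames=[3,2,-] (faults so far: 2)
  step 3: ref 1 -> FAULT, frames=[3,2,1] (faults so far: 3)
  step 4: ref 6 -> FAULT, evict 3, frames=[6,2,1] (faults so far: 4)
  step 5: ref 6 -> HIT, frames=[6,2,1] (faults so far: 4)
  step 6: ref 5 -> FAULT, evict 2, frames=[6,5,1] (faults so far: 5)
  step 7: ref 3 -> FAULT, evict 1, frames=[6,5,3] (faults so far: 6)
  step 8: ref 3 -> HIT, frames=[6,5,3] (faults so far: 6)
  step 9: ref 4 -> FAULT, evict 6, frames=[4,5,3] (faults so far: 7)
  step 10: ref 3 -> HIT, frames=[4,5,3] (faults so far: 7)
  step 11: ref 6 -> FAULT, evict 5, frames=[4,6,3] (faults so far: 8)
  step 12: ref 6 -> HIT, frames=[4,6,3] (faults so far: 8)
  FIFO total faults: 8
--- LRU ---
  step 0: ref 3 -> FAULT, frames=[3,-,-] (faults so far: 1)
  step 1: ref 3 -> HIT, frames=[3,-,-] (faults so far: 1)
  step 2: ref 2 -> FAULT, frames=[3,2,-] (faults so far: 2)
  step 3: ref 1 -> FAULT, frames=[3,2,1] (faults so far: 3)
  step 4: ref 6 -> FAULT, evict 3, frames=[6,2,1] (faults so far: 4)
  step 5: ref 6 -> HIT, frames=[6,2,1] (faults so far: 4)
  step 6: ref 5 -> FAULT, evict 2, frames=[6,5,1] (faults so far: 5)
  step 7: ref 3 -> FAULT, evict 1, frames=[6,5,3] (faults so far: 6)
  step 8: ref 3 -> HIT, frames=[6,5,3] (faults so far: 6)
  step 9: ref 4 -> FAULT, evict 6, frames=[4,5,3] (faults so far: 7)
  step 10: ref 3 -> HIT, frames=[4,5,3] (faults so far: 7)
  step 11: ref 6 -> FAULT, evict 5, frames=[4,6,3] (faults so far: 8)
  step 12: ref 6 -> HIT, frames=[4,6,3] (faults so far: 8)
  LRU total faults: 8
--- Optimal ---
  step 0: ref 3 -> FAULT, frames=[3,-,-] (faults so far: 1)
  step 1: ref 3 -> HIT, frames=[3,-,-] (faults so far: 1)
  step 2: ref 2 -> FAULT, frames=[3,2,-] (faults so far: 2)
  step 3: ref 1 -> FAULT, frames=[3,2,1] (faults so far: 3)
  step 4: ref 6 -> FAULT, evict 1, frames=[3,2,6] (faults so far: 4)
  step 5: ref 6 -> HIT, frames=[3,2,6] (faults so far: 4)
  step 6: ref 5 -> FAULT, evict 2, frames=[3,5,6] (faults so far: 5)
  step 7: ref 3 -> HIT, frames=[3,5,6] (faults so far: 5)
  step 8: ref 3 -> HIT, frames=[3,5,6] (faults so far: 5)
  step 9: ref 4 -> FAULT, evict 5, frames=[3,4,6] (faults so far: 6)
  step 10: ref 3 -> HIT, frames=[3,4,6] (faults so far: 6)
  step 11: ref 6 -> HIT, frames=[3,4,6] (faults so far: 6)
  step 12: ref 6 -> HIT, frames=[3,4,6] (faults so far: 6)
  Optimal total faults: 6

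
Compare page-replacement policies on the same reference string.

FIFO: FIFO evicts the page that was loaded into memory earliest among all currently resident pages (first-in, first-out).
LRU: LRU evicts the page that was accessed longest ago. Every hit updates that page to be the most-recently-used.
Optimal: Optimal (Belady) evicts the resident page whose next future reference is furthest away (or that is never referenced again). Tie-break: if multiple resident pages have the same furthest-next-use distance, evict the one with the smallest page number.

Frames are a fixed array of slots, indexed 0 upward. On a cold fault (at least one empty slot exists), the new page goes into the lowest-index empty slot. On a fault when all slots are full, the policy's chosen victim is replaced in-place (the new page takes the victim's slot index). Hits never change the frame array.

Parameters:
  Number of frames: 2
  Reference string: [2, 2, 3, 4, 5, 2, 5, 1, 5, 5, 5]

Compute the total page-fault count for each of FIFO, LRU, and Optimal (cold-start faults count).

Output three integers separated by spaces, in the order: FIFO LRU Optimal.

Answer: 7 6 5

Derivation:
--- FIFO ---
  step 0: ref 2 -> FAULT, frames=[2,-] (faults so far: 1)
  step 1: ref 2 -> HIT, frames=[2,-] (faults so far: 1)
  step 2: ref 3 -> FAULT, frames=[2,3] (faults so far: 2)
  step 3: ref 4 -> FAULT, evict 2, frames=[4,3] (faults so far: 3)
  step 4: ref 5 -> FAULT, evict 3, frames=[4,5] (faults so far: 4)
  step 5: ref 2 -> FAULT, evict 4, frames=[2,5] (faults so far: 5)
  step 6: ref 5 -> HIT, frames=[2,5] (faults so far: 5)
  step 7: ref 1 -> FAULT, evict 5, frames=[2,1] (faults so far: 6)
  step 8: ref 5 -> FAULT, evict 2, frames=[5,1] (faults so far: 7)
  step 9: ref 5 -> HIT, frames=[5,1] (faults so far: 7)
  step 10: ref 5 -> HIT, frames=[5,1] (faults so far: 7)
  FIFO total faults: 7
--- LRU ---
  step 0: ref 2 -> FAULT, frames=[2,-] (faults so far: 1)
  step 1: ref 2 -> HIT, frames=[2,-] (faults so far: 1)
  step 2: ref 3 -> FAULT, frames=[2,3] (faults so far: 2)
  step 3: ref 4 -> FAULT, evict 2, frames=[4,3] (faults so far: 3)
  step 4: ref 5 -> FAULT, evict 3, frames=[4,5] (faults so far: 4)
  step 5: ref 2 -> FAULT, evict 4, frames=[2,5] (faults so far: 5)
  step 6: ref 5 -> HIT, frames=[2,5] (faults so far: 5)
  step 7: ref 1 -> FAULT, evict 2, frames=[1,5] (faults so far: 6)
  step 8: ref 5 -> HIT, frames=[1,5] (faults so far: 6)
  step 9: ref 5 -> HIT, frames=[1,5] (faults so far: 6)
  step 10: ref 5 -> HIT, frames=[1,5] (faults so far: 6)
  LRU total faults: 6
--- Optimal ---
  step 0: ref 2 -> FAULT, frames=[2,-] (faults so far: 1)
  step 1: ref 2 -> HIT, frames=[2,-] (faults so far: 1)
  step 2: ref 3 -> FAULT, frames=[2,3] (faults so far: 2)
  step 3: ref 4 -> FAULT, evict 3, frames=[2,4] (faults so far: 3)
  step 4: ref 5 -> FAULT, evict 4, frames=[2,5] (faults so far: 4)
  step 5: ref 2 -> HIT, frames=[2,5] (faults so far: 4)
  step 6: ref 5 -> HIT, frames=[2,5] (faults so far: 4)
  step 7: ref 1 -> FAULT, evict 2, frames=[1,5] (faults so far: 5)
  step 8: ref 5 -> HIT, frames=[1,5] (faults so far: 5)
  step 9: ref 5 -> HIT, frames=[1,5] (faults so far: 5)
  step 10: ref 5 -> HIT, frames=[1,5] (faults so far: 5)
  Optimal total faults: 5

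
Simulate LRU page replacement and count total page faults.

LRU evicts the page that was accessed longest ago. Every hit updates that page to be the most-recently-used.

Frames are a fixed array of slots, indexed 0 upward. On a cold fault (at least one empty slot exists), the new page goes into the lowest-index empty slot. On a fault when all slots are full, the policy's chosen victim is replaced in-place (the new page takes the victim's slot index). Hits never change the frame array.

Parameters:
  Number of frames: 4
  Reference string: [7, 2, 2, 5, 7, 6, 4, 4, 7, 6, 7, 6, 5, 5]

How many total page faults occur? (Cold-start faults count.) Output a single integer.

Step 0: ref 7 → FAULT, frames=[7,-,-,-]
Step 1: ref 2 → FAULT, frames=[7,2,-,-]
Step 2: ref 2 → HIT, frames=[7,2,-,-]
Step 3: ref 5 → FAULT, frames=[7,2,5,-]
Step 4: ref 7 → HIT, frames=[7,2,5,-]
Step 5: ref 6 → FAULT, frames=[7,2,5,6]
Step 6: ref 4 → FAULT (evict 2), frames=[7,4,5,6]
Step 7: ref 4 → HIT, frames=[7,4,5,6]
Step 8: ref 7 → HIT, frames=[7,4,5,6]
Step 9: ref 6 → HIT, frames=[7,4,5,6]
Step 10: ref 7 → HIT, frames=[7,4,5,6]
Step 11: ref 6 → HIT, frames=[7,4,5,6]
Step 12: ref 5 → HIT, frames=[7,4,5,6]
Step 13: ref 5 → HIT, frames=[7,4,5,6]
Total faults: 5

Answer: 5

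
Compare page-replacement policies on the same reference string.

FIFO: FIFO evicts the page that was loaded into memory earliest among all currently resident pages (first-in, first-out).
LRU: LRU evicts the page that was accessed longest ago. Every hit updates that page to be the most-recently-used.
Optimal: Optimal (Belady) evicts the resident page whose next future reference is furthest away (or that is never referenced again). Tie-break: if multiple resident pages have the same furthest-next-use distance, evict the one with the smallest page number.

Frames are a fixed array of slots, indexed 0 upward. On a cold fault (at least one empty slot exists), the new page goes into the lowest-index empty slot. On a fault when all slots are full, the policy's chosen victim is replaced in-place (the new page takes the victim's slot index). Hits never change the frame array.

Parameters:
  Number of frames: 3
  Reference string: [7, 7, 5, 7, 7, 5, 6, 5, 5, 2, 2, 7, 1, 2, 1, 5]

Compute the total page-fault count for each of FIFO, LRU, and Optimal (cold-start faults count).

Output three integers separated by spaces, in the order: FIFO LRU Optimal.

--- FIFO ---
  step 0: ref 7 -> FAULT, frames=[7,-,-] (faults so far: 1)
  step 1: ref 7 -> HIT, frames=[7,-,-] (faults so far: 1)
  step 2: ref 5 -> FAULT, frames=[7,5,-] (faults so far: 2)
  step 3: ref 7 -> HIT, frames=[7,5,-] (faults so far: 2)
  step 4: ref 7 -> HIT, frames=[7,5,-] (faults so far: 2)
  step 5: ref 5 -> HIT, frames=[7,5,-] (faults so far: 2)
  step 6: ref 6 -> FAULT, frames=[7,5,6] (faults so far: 3)
  step 7: ref 5 -> HIT, frames=[7,5,6] (faults so far: 3)
  step 8: ref 5 -> HIT, frames=[7,5,6] (faults so far: 3)
  step 9: ref 2 -> FAULT, evict 7, frames=[2,5,6] (faults so far: 4)
  step 10: ref 2 -> HIT, frames=[2,5,6] (faults so far: 4)
  step 11: ref 7 -> FAULT, evict 5, frames=[2,7,6] (faults so far: 5)
  step 12: ref 1 -> FAULT, evict 6, frames=[2,7,1] (faults so far: 6)
  step 13: ref 2 -> HIT, frames=[2,7,1] (faults so far: 6)
  step 14: ref 1 -> HIT, frames=[2,7,1] (faults so far: 6)
  step 15: ref 5 -> FAULT, evict 2, frames=[5,7,1] (faults so far: 7)
  FIFO total faults: 7
--- LRU ---
  step 0: ref 7 -> FAULT, frames=[7,-,-] (faults so far: 1)
  step 1: ref 7 -> HIT, frames=[7,-,-] (faults so far: 1)
  step 2: ref 5 -> FAULT, frames=[7,5,-] (faults so far: 2)
  step 3: ref 7 -> HIT, frames=[7,5,-] (faults so far: 2)
  step 4: ref 7 -> HIT, frames=[7,5,-] (faults so far: 2)
  step 5: ref 5 -> HIT, frames=[7,5,-] (faults so far: 2)
  step 6: ref 6 -> FAULT, frames=[7,5,6] (faults so far: 3)
  step 7: ref 5 -> HIT, frames=[7,5,6] (faults so far: 3)
  step 8: ref 5 -> HIT, frames=[7,5,6] (faults so far: 3)
  step 9: ref 2 -> FAULT, evict 7, frames=[2,5,6] (faults so far: 4)
  step 10: ref 2 -> HIT, frames=[2,5,6] (faults so far: 4)
  step 11: ref 7 -> FAULT, evict 6, frames=[2,5,7] (faults so far: 5)
  step 12: ref 1 -> FAULT, evict 5, frames=[2,1,7] (faults so far: 6)
  step 13: ref 2 -> HIT, frames=[2,1,7] (faults so far: 6)
  step 14: ref 1 -> HIT, frames=[2,1,7] (faults so far: 6)
  step 15: ref 5 -> FAULT, evict 7, frames=[2,1,5] (faults so far: 7)
  LRU total faults: 7
--- Optimal ---
  step 0: ref 7 -> FAULT, frames=[7,-,-] (faults so far: 1)
  step 1: ref 7 -> HIT, frames=[7,-,-] (faults so far: 1)
  step 2: ref 5 -> FAULT, frames=[7,5,-] (faults so far: 2)
  step 3: ref 7 -> HIT, frames=[7,5,-] (faults so far: 2)
  step 4: ref 7 -> HIT, frames=[7,5,-] (faults so far: 2)
  step 5: ref 5 -> HIT, frames=[7,5,-] (faults so far: 2)
  step 6: ref 6 -> FAULT, frames=[7,5,6] (faults so far: 3)
  step 7: ref 5 -> HIT, frames=[7,5,6] (faults so far: 3)
  step 8: ref 5 -> HIT, frames=[7,5,6] (faults so far: 3)
  step 9: ref 2 -> FAULT, evict 6, frames=[7,5,2] (faults so far: 4)
  step 10: ref 2 -> HIT, frames=[7,5,2] (faults so far: 4)
  step 11: ref 7 -> HIT, frames=[7,5,2] (faults so far: 4)
  step 12: ref 1 -> FAULT, evict 7, frames=[1,5,2] (faults so far: 5)
  step 13: ref 2 -> HIT, frames=[1,5,2] (faults so far: 5)
  step 14: ref 1 -> HIT, frames=[1,5,2] (faults so far: 5)
  step 15: ref 5 -> HIT, frames=[1,5,2] (faults so far: 5)
  Optimal total faults: 5

Answer: 7 7 5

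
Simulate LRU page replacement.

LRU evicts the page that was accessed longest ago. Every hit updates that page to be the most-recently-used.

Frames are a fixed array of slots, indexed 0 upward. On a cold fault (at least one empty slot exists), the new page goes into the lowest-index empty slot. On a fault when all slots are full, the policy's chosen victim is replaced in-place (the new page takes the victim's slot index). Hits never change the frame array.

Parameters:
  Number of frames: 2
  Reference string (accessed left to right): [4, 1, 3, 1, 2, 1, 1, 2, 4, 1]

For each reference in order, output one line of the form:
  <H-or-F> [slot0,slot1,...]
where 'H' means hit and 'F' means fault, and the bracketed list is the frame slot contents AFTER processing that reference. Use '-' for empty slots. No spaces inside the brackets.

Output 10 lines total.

F [4,-]
F [4,1]
F [3,1]
H [3,1]
F [2,1]
H [2,1]
H [2,1]
H [2,1]
F [2,4]
F [1,4]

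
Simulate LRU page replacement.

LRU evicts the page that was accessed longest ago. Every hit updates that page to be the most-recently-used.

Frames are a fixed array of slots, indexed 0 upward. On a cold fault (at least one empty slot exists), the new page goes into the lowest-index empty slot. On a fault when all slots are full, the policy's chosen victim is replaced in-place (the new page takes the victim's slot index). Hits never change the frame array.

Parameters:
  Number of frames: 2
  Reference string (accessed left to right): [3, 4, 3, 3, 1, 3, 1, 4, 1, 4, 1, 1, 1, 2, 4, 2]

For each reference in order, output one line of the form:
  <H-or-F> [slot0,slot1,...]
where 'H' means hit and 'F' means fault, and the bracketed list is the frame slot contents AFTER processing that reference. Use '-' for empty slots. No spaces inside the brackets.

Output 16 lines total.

F [3,-]
F [3,4]
H [3,4]
H [3,4]
F [3,1]
H [3,1]
H [3,1]
F [4,1]
H [4,1]
H [4,1]
H [4,1]
H [4,1]
H [4,1]
F [2,1]
F [2,4]
H [2,4]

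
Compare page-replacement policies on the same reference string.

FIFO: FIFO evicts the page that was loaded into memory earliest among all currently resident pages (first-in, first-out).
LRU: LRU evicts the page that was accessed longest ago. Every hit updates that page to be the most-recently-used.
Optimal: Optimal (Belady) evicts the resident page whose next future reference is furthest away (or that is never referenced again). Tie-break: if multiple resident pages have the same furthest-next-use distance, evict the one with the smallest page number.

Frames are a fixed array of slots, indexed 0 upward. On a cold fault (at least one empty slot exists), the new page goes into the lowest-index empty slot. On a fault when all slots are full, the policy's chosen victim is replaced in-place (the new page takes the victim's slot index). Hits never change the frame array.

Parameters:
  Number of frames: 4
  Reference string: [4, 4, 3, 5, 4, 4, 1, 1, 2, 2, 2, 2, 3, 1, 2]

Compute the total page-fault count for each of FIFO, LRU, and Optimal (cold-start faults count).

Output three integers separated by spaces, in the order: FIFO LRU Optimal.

Answer: 5 6 5

Derivation:
--- FIFO ---
  step 0: ref 4 -> FAULT, frames=[4,-,-,-] (faults so far: 1)
  step 1: ref 4 -> HIT, frames=[4,-,-,-] (faults so far: 1)
  step 2: ref 3 -> FAULT, frames=[4,3,-,-] (faults so far: 2)
  step 3: ref 5 -> FAULT, frames=[4,3,5,-] (faults so far: 3)
  step 4: ref 4 -> HIT, frames=[4,3,5,-] (faults so far: 3)
  step 5: ref 4 -> HIT, frames=[4,3,5,-] (faults so far: 3)
  step 6: ref 1 -> FAULT, frames=[4,3,5,1] (faults so far: 4)
  step 7: ref 1 -> HIT, frames=[4,3,5,1] (faults so far: 4)
  step 8: ref 2 -> FAULT, evict 4, frames=[2,3,5,1] (faults so far: 5)
  step 9: ref 2 -> HIT, frames=[2,3,5,1] (faults so far: 5)
  step 10: ref 2 -> HIT, frames=[2,3,5,1] (faults so far: 5)
  step 11: ref 2 -> HIT, frames=[2,3,5,1] (faults so far: 5)
  step 12: ref 3 -> HIT, frames=[2,3,5,1] (faults so far: 5)
  step 13: ref 1 -> HIT, frames=[2,3,5,1] (faults so far: 5)
  step 14: ref 2 -> HIT, frames=[2,3,5,1] (faults so far: 5)
  FIFO total faults: 5
--- LRU ---
  step 0: ref 4 -> FAULT, frames=[4,-,-,-] (faults so far: 1)
  step 1: ref 4 -> HIT, frames=[4,-,-,-] (faults so far: 1)
  step 2: ref 3 -> FAULT, frames=[4,3,-,-] (faults so far: 2)
  step 3: ref 5 -> FAULT, frames=[4,3,5,-] (faults so far: 3)
  step 4: ref 4 -> HIT, frames=[4,3,5,-] (faults so far: 3)
  step 5: ref 4 -> HIT, frames=[4,3,5,-] (faults so far: 3)
  step 6: ref 1 -> FAULT, frames=[4,3,5,1] (faults so far: 4)
  step 7: ref 1 -> HIT, frames=[4,3,5,1] (faults so far: 4)
  step 8: ref 2 -> FAULT, evict 3, frames=[4,2,5,1] (faults so far: 5)
  step 9: ref 2 -> HIT, frames=[4,2,5,1] (faults so far: 5)
  step 10: ref 2 -> HIT, frames=[4,2,5,1] (faults so far: 5)
  step 11: ref 2 -> HIT, frames=[4,2,5,1] (faults so far: 5)
  step 12: ref 3 -> FAULT, evict 5, frames=[4,2,3,1] (faults so far: 6)
  step 13: ref 1 -> HIT, frames=[4,2,3,1] (faults so far: 6)
  step 14: ref 2 -> HIT, frames=[4,2,3,1] (faults so far: 6)
  LRU total faults: 6
--- Optimal ---
  step 0: ref 4 -> FAULT, frames=[4,-,-,-] (faults so far: 1)
  step 1: ref 4 -> HIT, frames=[4,-,-,-] (faults so far: 1)
  step 2: ref 3 -> FAULT, frames=[4,3,-,-] (faults so far: 2)
  step 3: ref 5 -> FAULT, frames=[4,3,5,-] (faults so far: 3)
  step 4: ref 4 -> HIT, frames=[4,3,5,-] (faults so far: 3)
  step 5: ref 4 -> HIT, frames=[4,3,5,-] (faults so far: 3)
  step 6: ref 1 -> FAULT, frames=[4,3,5,1] (faults so far: 4)
  step 7: ref 1 -> HIT, frames=[4,3,5,1] (faults so far: 4)
  step 8: ref 2 -> FAULT, evict 4, frames=[2,3,5,1] (faults so far: 5)
  step 9: ref 2 -> HIT, frames=[2,3,5,1] (faults so far: 5)
  step 10: ref 2 -> HIT, frames=[2,3,5,1] (faults so far: 5)
  step 11: ref 2 -> HIT, frames=[2,3,5,1] (faults so far: 5)
  step 12: ref 3 -> HIT, frames=[2,3,5,1] (faults so far: 5)
  step 13: ref 1 -> HIT, frames=[2,3,5,1] (faults so far: 5)
  step 14: ref 2 -> HIT, frames=[2,3,5,1] (faults so far: 5)
  Optimal total faults: 5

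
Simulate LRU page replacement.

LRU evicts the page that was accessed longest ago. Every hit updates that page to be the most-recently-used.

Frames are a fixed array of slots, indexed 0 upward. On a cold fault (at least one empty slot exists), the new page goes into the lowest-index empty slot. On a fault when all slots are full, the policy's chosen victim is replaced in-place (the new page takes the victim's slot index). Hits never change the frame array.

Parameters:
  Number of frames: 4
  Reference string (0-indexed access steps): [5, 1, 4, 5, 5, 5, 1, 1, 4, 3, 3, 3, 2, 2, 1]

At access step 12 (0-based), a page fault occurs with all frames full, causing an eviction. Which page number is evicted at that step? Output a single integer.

Step 0: ref 5 -> FAULT, frames=[5,-,-,-]
Step 1: ref 1 -> FAULT, frames=[5,1,-,-]
Step 2: ref 4 -> FAULT, frames=[5,1,4,-]
Step 3: ref 5 -> HIT, frames=[5,1,4,-]
Step 4: ref 5 -> HIT, frames=[5,1,4,-]
Step 5: ref 5 -> HIT, frames=[5,1,4,-]
Step 6: ref 1 -> HIT, frames=[5,1,4,-]
Step 7: ref 1 -> HIT, frames=[5,1,4,-]
Step 8: ref 4 -> HIT, frames=[5,1,4,-]
Step 9: ref 3 -> FAULT, frames=[5,1,4,3]
Step 10: ref 3 -> HIT, frames=[5,1,4,3]
Step 11: ref 3 -> HIT, frames=[5,1,4,3]
Step 12: ref 2 -> FAULT, evict 5, frames=[2,1,4,3]
At step 12: evicted page 5

Answer: 5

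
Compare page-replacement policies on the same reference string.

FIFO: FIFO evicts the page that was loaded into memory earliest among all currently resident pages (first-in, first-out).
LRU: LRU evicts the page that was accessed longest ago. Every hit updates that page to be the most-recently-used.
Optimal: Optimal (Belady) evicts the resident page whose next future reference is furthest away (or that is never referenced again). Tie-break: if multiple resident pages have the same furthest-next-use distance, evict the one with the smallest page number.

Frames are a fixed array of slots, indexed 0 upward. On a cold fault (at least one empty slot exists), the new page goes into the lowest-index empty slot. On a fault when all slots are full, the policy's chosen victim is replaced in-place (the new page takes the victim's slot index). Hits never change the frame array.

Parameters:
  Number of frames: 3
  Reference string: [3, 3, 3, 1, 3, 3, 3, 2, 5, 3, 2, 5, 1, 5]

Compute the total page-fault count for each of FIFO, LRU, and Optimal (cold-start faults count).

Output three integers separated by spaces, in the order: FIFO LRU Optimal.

Answer: 6 5 5

Derivation:
--- FIFO ---
  step 0: ref 3 -> FAULT, frames=[3,-,-] (faults so far: 1)
  step 1: ref 3 -> HIT, frames=[3,-,-] (faults so far: 1)
  step 2: ref 3 -> HIT, frames=[3,-,-] (faults so far: 1)
  step 3: ref 1 -> FAULT, frames=[3,1,-] (faults so far: 2)
  step 4: ref 3 -> HIT, frames=[3,1,-] (faults so far: 2)
  step 5: ref 3 -> HIT, frames=[3,1,-] (faults so far: 2)
  step 6: ref 3 -> HIT, frames=[3,1,-] (faults so far: 2)
  step 7: ref 2 -> FAULT, frames=[3,1,2] (faults so far: 3)
  step 8: ref 5 -> FAULT, evict 3, frames=[5,1,2] (faults so far: 4)
  step 9: ref 3 -> FAULT, evict 1, frames=[5,3,2] (faults so far: 5)
  step 10: ref 2 -> HIT, frames=[5,3,2] (faults so far: 5)
  step 11: ref 5 -> HIT, frames=[5,3,2] (faults so far: 5)
  step 12: ref 1 -> FAULT, evict 2, frames=[5,3,1] (faults so far: 6)
  step 13: ref 5 -> HIT, frames=[5,3,1] (faults so far: 6)
  FIFO total faults: 6
--- LRU ---
  step 0: ref 3 -> FAULT, frames=[3,-,-] (faults so far: 1)
  step 1: ref 3 -> HIT, frames=[3,-,-] (faults so far: 1)
  step 2: ref 3 -> HIT, frames=[3,-,-] (faults so far: 1)
  step 3: ref 1 -> FAULT, frames=[3,1,-] (faults so far: 2)
  step 4: ref 3 -> HIT, frames=[3,1,-] (faults so far: 2)
  step 5: ref 3 -> HIT, frames=[3,1,-] (faults so far: 2)
  step 6: ref 3 -> HIT, frames=[3,1,-] (faults so far: 2)
  step 7: ref 2 -> FAULT, frames=[3,1,2] (faults so far: 3)
  step 8: ref 5 -> FAULT, evict 1, frames=[3,5,2] (faults so far: 4)
  step 9: ref 3 -> HIT, frames=[3,5,2] (faults so far: 4)
  step 10: ref 2 -> HIT, frames=[3,5,2] (faults so far: 4)
  step 11: ref 5 -> HIT, frames=[3,5,2] (faults so far: 4)
  step 12: ref 1 -> FAULT, evict 3, frames=[1,5,2] (faults so far: 5)
  step 13: ref 5 -> HIT, frames=[1,5,2] (faults so far: 5)
  LRU total faults: 5
--- Optimal ---
  step 0: ref 3 -> FAULT, frames=[3,-,-] (faults so far: 1)
  step 1: ref 3 -> HIT, frames=[3,-,-] (faults so far: 1)
  step 2: ref 3 -> HIT, frames=[3,-,-] (faults so far: 1)
  step 3: ref 1 -> FAULT, frames=[3,1,-] (faults so far: 2)
  step 4: ref 3 -> HIT, frames=[3,1,-] (faults so far: 2)
  step 5: ref 3 -> HIT, frames=[3,1,-] (faults so far: 2)
  step 6: ref 3 -> HIT, frames=[3,1,-] (faults so far: 2)
  step 7: ref 2 -> FAULT, frames=[3,1,2] (faults so far: 3)
  step 8: ref 5 -> FAULT, evict 1, frames=[3,5,2] (faults so far: 4)
  step 9: ref 3 -> HIT, frames=[3,5,2] (faults so far: 4)
  step 10: ref 2 -> HIT, frames=[3,5,2] (faults so far: 4)
  step 11: ref 5 -> HIT, frames=[3,5,2] (faults so far: 4)
  step 12: ref 1 -> FAULT, evict 2, frames=[3,5,1] (faults so far: 5)
  step 13: ref 5 -> HIT, frames=[3,5,1] (faults so far: 5)
  Optimal total faults: 5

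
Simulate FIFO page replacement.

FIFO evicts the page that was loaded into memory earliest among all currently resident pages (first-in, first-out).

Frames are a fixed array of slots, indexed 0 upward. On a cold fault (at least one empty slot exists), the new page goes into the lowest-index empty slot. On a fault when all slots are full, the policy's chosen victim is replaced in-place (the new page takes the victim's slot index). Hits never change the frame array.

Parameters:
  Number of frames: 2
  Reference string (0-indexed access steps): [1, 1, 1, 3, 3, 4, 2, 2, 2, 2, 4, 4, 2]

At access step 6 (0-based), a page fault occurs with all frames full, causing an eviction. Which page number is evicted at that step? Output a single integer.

Answer: 3

Derivation:
Step 0: ref 1 -> FAULT, frames=[1,-]
Step 1: ref 1 -> HIT, frames=[1,-]
Step 2: ref 1 -> HIT, frames=[1,-]
Step 3: ref 3 -> FAULT, frames=[1,3]
Step 4: ref 3 -> HIT, frames=[1,3]
Step 5: ref 4 -> FAULT, evict 1, frames=[4,3]
Step 6: ref 2 -> FAULT, evict 3, frames=[4,2]
At step 6: evicted page 3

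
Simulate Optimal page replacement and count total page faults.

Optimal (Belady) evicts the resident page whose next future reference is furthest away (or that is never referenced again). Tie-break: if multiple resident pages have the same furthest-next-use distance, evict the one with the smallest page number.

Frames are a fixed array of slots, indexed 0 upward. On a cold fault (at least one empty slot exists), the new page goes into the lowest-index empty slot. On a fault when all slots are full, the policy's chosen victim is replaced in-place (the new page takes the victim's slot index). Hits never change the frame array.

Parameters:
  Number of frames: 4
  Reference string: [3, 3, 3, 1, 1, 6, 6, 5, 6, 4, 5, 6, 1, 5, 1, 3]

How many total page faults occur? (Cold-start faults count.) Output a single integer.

Step 0: ref 3 → FAULT, frames=[3,-,-,-]
Step 1: ref 3 → HIT, frames=[3,-,-,-]
Step 2: ref 3 → HIT, frames=[3,-,-,-]
Step 3: ref 1 → FAULT, frames=[3,1,-,-]
Step 4: ref 1 → HIT, frames=[3,1,-,-]
Step 5: ref 6 → FAULT, frames=[3,1,6,-]
Step 6: ref 6 → HIT, frames=[3,1,6,-]
Step 7: ref 5 → FAULT, frames=[3,1,6,5]
Step 8: ref 6 → HIT, frames=[3,1,6,5]
Step 9: ref 4 → FAULT (evict 3), frames=[4,1,6,5]
Step 10: ref 5 → HIT, frames=[4,1,6,5]
Step 11: ref 6 → HIT, frames=[4,1,6,5]
Step 12: ref 1 → HIT, frames=[4,1,6,5]
Step 13: ref 5 → HIT, frames=[4,1,6,5]
Step 14: ref 1 → HIT, frames=[4,1,6,5]
Step 15: ref 3 → FAULT (evict 1), frames=[4,3,6,5]
Total faults: 6

Answer: 6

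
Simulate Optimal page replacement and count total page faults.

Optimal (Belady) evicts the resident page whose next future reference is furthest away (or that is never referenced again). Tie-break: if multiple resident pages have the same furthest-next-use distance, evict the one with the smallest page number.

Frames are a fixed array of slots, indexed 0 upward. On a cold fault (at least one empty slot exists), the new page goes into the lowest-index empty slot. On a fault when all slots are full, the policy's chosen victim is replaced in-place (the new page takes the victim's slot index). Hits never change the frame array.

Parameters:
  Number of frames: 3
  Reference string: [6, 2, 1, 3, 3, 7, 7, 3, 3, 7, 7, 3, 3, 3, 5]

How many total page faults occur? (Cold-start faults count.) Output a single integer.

Step 0: ref 6 → FAULT, frames=[6,-,-]
Step 1: ref 2 → FAULT, frames=[6,2,-]
Step 2: ref 1 → FAULT, frames=[6,2,1]
Step 3: ref 3 → FAULT (evict 1), frames=[6,2,3]
Step 4: ref 3 → HIT, frames=[6,2,3]
Step 5: ref 7 → FAULT (evict 2), frames=[6,7,3]
Step 6: ref 7 → HIT, frames=[6,7,3]
Step 7: ref 3 → HIT, frames=[6,7,3]
Step 8: ref 3 → HIT, frames=[6,7,3]
Step 9: ref 7 → HIT, frames=[6,7,3]
Step 10: ref 7 → HIT, frames=[6,7,3]
Step 11: ref 3 → HIT, frames=[6,7,3]
Step 12: ref 3 → HIT, frames=[6,7,3]
Step 13: ref 3 → HIT, frames=[6,7,3]
Step 14: ref 5 → FAULT (evict 3), frames=[6,7,5]
Total faults: 6

Answer: 6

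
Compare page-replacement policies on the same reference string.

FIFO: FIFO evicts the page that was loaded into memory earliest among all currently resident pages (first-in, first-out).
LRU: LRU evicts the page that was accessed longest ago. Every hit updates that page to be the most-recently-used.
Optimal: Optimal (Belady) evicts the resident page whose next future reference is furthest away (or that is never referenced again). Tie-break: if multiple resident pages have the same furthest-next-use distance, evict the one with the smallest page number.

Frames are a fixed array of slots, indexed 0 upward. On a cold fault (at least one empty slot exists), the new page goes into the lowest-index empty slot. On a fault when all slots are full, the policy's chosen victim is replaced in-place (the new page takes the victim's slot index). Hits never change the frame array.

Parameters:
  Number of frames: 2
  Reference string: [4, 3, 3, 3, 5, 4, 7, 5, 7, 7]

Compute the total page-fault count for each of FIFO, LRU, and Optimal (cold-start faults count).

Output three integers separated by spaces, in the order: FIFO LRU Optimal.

Answer: 6 6 4

Derivation:
--- FIFO ---
  step 0: ref 4 -> FAULT, frames=[4,-] (faults so far: 1)
  step 1: ref 3 -> FAULT, frames=[4,3] (faults so far: 2)
  step 2: ref 3 -> HIT, frames=[4,3] (faults so far: 2)
  step 3: ref 3 -> HIT, frames=[4,3] (faults so far: 2)
  step 4: ref 5 -> FAULT, evict 4, frames=[5,3] (faults so far: 3)
  step 5: ref 4 -> FAULT, evict 3, frames=[5,4] (faults so far: 4)
  step 6: ref 7 -> FAULT, evict 5, frames=[7,4] (faults so far: 5)
  step 7: ref 5 -> FAULT, evict 4, frames=[7,5] (faults so far: 6)
  step 8: ref 7 -> HIT, frames=[7,5] (faults so far: 6)
  step 9: ref 7 -> HIT, frames=[7,5] (faults so far: 6)
  FIFO total faults: 6
--- LRU ---
  step 0: ref 4 -> FAULT, frames=[4,-] (faults so far: 1)
  step 1: ref 3 -> FAULT, frames=[4,3] (faults so far: 2)
  step 2: ref 3 -> HIT, frames=[4,3] (faults so far: 2)
  step 3: ref 3 -> HIT, frames=[4,3] (faults so far: 2)
  step 4: ref 5 -> FAULT, evict 4, frames=[5,3] (faults so far: 3)
  step 5: ref 4 -> FAULT, evict 3, frames=[5,4] (faults so far: 4)
  step 6: ref 7 -> FAULT, evict 5, frames=[7,4] (faults so far: 5)
  step 7: ref 5 -> FAULT, evict 4, frames=[7,5] (faults so far: 6)
  step 8: ref 7 -> HIT, frames=[7,5] (faults so far: 6)
  step 9: ref 7 -> HIT, frames=[7,5] (faults so far: 6)
  LRU total faults: 6
--- Optimal ---
  step 0: ref 4 -> FAULT, frames=[4,-] (faults so far: 1)
  step 1: ref 3 -> FAULT, frames=[4,3] (faults so far: 2)
  step 2: ref 3 -> HIT, frames=[4,3] (faults so far: 2)
  step 3: ref 3 -> HIT, frames=[4,3] (faults so far: 2)
  step 4: ref 5 -> FAULT, evict 3, frames=[4,5] (faults so far: 3)
  step 5: ref 4 -> HIT, frames=[4,5] (faults so far: 3)
  step 6: ref 7 -> FAULT, evict 4, frames=[7,5] (faults so far: 4)
  step 7: ref 5 -> HIT, frames=[7,5] (faults so far: 4)
  step 8: ref 7 -> HIT, frames=[7,5] (faults so far: 4)
  step 9: ref 7 -> HIT, frames=[7,5] (faults so far: 4)
  Optimal total faults: 4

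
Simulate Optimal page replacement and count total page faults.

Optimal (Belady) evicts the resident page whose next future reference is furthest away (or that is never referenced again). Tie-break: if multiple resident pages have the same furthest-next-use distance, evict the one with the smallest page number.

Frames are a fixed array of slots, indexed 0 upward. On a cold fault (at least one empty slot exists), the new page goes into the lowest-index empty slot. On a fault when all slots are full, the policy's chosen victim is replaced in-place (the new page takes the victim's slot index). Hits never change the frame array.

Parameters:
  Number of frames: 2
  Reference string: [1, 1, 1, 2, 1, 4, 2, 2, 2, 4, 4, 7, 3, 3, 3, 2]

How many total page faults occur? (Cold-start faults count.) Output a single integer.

Step 0: ref 1 → FAULT, frames=[1,-]
Step 1: ref 1 → HIT, frames=[1,-]
Step 2: ref 1 → HIT, frames=[1,-]
Step 3: ref 2 → FAULT, frames=[1,2]
Step 4: ref 1 → HIT, frames=[1,2]
Step 5: ref 4 → FAULT (evict 1), frames=[4,2]
Step 6: ref 2 → HIT, frames=[4,2]
Step 7: ref 2 → HIT, frames=[4,2]
Step 8: ref 2 → HIT, frames=[4,2]
Step 9: ref 4 → HIT, frames=[4,2]
Step 10: ref 4 → HIT, frames=[4,2]
Step 11: ref 7 → FAULT (evict 4), frames=[7,2]
Step 12: ref 3 → FAULT (evict 7), frames=[3,2]
Step 13: ref 3 → HIT, frames=[3,2]
Step 14: ref 3 → HIT, frames=[3,2]
Step 15: ref 2 → HIT, frames=[3,2]
Total faults: 5

Answer: 5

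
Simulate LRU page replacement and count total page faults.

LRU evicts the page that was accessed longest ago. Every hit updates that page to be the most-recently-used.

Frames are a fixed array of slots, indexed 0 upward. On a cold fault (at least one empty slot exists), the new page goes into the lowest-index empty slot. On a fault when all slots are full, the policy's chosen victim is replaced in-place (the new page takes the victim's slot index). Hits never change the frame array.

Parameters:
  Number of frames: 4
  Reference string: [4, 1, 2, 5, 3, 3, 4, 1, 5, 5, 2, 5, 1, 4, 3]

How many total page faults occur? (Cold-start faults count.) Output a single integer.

Answer: 9

Derivation:
Step 0: ref 4 → FAULT, frames=[4,-,-,-]
Step 1: ref 1 → FAULT, frames=[4,1,-,-]
Step 2: ref 2 → FAULT, frames=[4,1,2,-]
Step 3: ref 5 → FAULT, frames=[4,1,2,5]
Step 4: ref 3 → FAULT (evict 4), frames=[3,1,2,5]
Step 5: ref 3 → HIT, frames=[3,1,2,5]
Step 6: ref 4 → FAULT (evict 1), frames=[3,4,2,5]
Step 7: ref 1 → FAULT (evict 2), frames=[3,4,1,5]
Step 8: ref 5 → HIT, frames=[3,4,1,5]
Step 9: ref 5 → HIT, frames=[3,4,1,5]
Step 10: ref 2 → FAULT (evict 3), frames=[2,4,1,5]
Step 11: ref 5 → HIT, frames=[2,4,1,5]
Step 12: ref 1 → HIT, frames=[2,4,1,5]
Step 13: ref 4 → HIT, frames=[2,4,1,5]
Step 14: ref 3 → FAULT (evict 2), frames=[3,4,1,5]
Total faults: 9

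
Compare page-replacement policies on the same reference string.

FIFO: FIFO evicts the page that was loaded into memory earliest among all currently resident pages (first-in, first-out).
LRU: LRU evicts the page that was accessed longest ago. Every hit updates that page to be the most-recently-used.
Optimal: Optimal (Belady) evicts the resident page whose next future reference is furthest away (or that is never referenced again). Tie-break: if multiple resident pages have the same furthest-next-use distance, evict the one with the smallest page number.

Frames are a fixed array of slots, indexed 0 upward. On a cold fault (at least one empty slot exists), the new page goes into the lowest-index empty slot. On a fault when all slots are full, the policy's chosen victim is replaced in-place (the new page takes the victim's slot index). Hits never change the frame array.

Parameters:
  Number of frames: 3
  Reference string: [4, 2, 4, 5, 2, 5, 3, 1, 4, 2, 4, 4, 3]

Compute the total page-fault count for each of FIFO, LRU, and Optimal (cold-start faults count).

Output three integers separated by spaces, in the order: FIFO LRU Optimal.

--- FIFO ---
  step 0: ref 4 -> FAULT, frames=[4,-,-] (faults so far: 1)
  step 1: ref 2 -> FAULT, frames=[4,2,-] (faults so far: 2)
  step 2: ref 4 -> HIT, frames=[4,2,-] (faults so far: 2)
  step 3: ref 5 -> FAULT, frames=[4,2,5] (faults so far: 3)
  step 4: ref 2 -> HIT, frames=[4,2,5] (faults so far: 3)
  step 5: ref 5 -> HIT, frames=[4,2,5] (faults so far: 3)
  step 6: ref 3 -> FAULT, evict 4, frames=[3,2,5] (faults so far: 4)
  step 7: ref 1 -> FAULT, evict 2, frames=[3,1,5] (faults so far: 5)
  step 8: ref 4 -> FAULT, evict 5, frames=[3,1,4] (faults so far: 6)
  step 9: ref 2 -> FAULT, evict 3, frames=[2,1,4] (faults so far: 7)
  step 10: ref 4 -> HIT, frames=[2,1,4] (faults so far: 7)
  step 11: ref 4 -> HIT, frames=[2,1,4] (faults so far: 7)
  step 12: ref 3 -> FAULT, evict 1, frames=[2,3,4] (faults so far: 8)
  FIFO total faults: 8
--- LRU ---
  step 0: ref 4 -> FAULT, frames=[4,-,-] (faults so far: 1)
  step 1: ref 2 -> FAULT, frames=[4,2,-] (faults so far: 2)
  step 2: ref 4 -> HIT, frames=[4,2,-] (faults so far: 2)
  step 3: ref 5 -> FAULT, frames=[4,2,5] (faults so far: 3)
  step 4: ref 2 -> HIT, frames=[4,2,5] (faults so far: 3)
  step 5: ref 5 -> HIT, frames=[4,2,5] (faults so far: 3)
  step 6: ref 3 -> FAULT, evict 4, frames=[3,2,5] (faults so far: 4)
  step 7: ref 1 -> FAULT, evict 2, frames=[3,1,5] (faults so far: 5)
  step 8: ref 4 -> FAULT, evict 5, frames=[3,1,4] (faults so far: 6)
  step 9: ref 2 -> FAULT, evict 3, frames=[2,1,4] (faults so far: 7)
  step 10: ref 4 -> HIT, frames=[2,1,4] (faults so far: 7)
  step 11: ref 4 -> HIT, frames=[2,1,4] (faults so far: 7)
  step 12: ref 3 -> FAULT, evict 1, frames=[2,3,4] (faults so far: 8)
  LRU total faults: 8
--- Optimal ---
  step 0: ref 4 -> FAULT, frames=[4,-,-] (faults so far: 1)
  step 1: ref 2 -> FAULT, frames=[4,2,-] (faults so far: 2)
  step 2: ref 4 -> HIT, frames=[4,2,-] (faults so far: 2)
  step 3: ref 5 -> FAULT, frames=[4,2,5] (faults so far: 3)
  step 4: ref 2 -> HIT, frames=[4,2,5] (faults so far: 3)
  step 5: ref 5 -> HIT, frames=[4,2,5] (faults so far: 3)
  step 6: ref 3 -> FAULT, evict 5, frames=[4,2,3] (faults so far: 4)
  step 7: ref 1 -> FAULT, evict 3, frames=[4,2,1] (faults so far: 5)
  step 8: ref 4 -> HIT, frames=[4,2,1] (faults so far: 5)
  step 9: ref 2 -> HIT, frames=[4,2,1] (faults so far: 5)
  step 10: ref 4 -> HIT, frames=[4,2,1] (faults so far: 5)
  step 11: ref 4 -> HIT, frames=[4,2,1] (faults so far: 5)
  step 12: ref 3 -> FAULT, evict 1, frames=[4,2,3] (faults so far: 6)
  Optimal total faults: 6

Answer: 8 8 6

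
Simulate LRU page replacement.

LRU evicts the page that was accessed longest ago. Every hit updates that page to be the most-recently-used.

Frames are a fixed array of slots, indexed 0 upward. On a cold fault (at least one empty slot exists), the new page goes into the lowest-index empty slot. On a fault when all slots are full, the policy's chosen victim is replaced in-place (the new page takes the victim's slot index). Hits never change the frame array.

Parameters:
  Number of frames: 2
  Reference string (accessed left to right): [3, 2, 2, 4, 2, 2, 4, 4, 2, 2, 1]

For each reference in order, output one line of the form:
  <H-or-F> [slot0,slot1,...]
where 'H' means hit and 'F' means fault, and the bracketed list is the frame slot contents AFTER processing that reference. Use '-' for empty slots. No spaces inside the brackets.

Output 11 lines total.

F [3,-]
F [3,2]
H [3,2]
F [4,2]
H [4,2]
H [4,2]
H [4,2]
H [4,2]
H [4,2]
H [4,2]
F [1,2]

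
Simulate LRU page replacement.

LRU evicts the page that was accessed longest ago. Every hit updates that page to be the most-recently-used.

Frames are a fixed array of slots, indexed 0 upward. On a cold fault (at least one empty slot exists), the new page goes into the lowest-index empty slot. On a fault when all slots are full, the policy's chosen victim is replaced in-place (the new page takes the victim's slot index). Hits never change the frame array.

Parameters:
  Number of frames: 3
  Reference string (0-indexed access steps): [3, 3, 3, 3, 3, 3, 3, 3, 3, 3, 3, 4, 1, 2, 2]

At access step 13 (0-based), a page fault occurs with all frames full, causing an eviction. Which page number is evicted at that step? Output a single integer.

Step 0: ref 3 -> FAULT, frames=[3,-,-]
Step 1: ref 3 -> HIT, frames=[3,-,-]
Step 2: ref 3 -> HIT, frames=[3,-,-]
Step 3: ref 3 -> HIT, frames=[3,-,-]
Step 4: ref 3 -> HIT, frames=[3,-,-]
Step 5: ref 3 -> HIT, frames=[3,-,-]
Step 6: ref 3 -> HIT, frames=[3,-,-]
Step 7: ref 3 -> HIT, frames=[3,-,-]
Step 8: ref 3 -> HIT, frames=[3,-,-]
Step 9: ref 3 -> HIT, frames=[3,-,-]
Step 10: ref 3 -> HIT, frames=[3,-,-]
Step 11: ref 4 -> FAULT, frames=[3,4,-]
Step 12: ref 1 -> FAULT, frames=[3,4,1]
Step 13: ref 2 -> FAULT, evict 3, frames=[2,4,1]
At step 13: evicted page 3

Answer: 3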